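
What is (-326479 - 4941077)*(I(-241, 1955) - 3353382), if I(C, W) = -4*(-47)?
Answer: 17663137173864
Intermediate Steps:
I(C, W) = 188
(-326479 - 4941077)*(I(-241, 1955) - 3353382) = (-326479 - 4941077)*(188 - 3353382) = -5267556*(-3353194) = 17663137173864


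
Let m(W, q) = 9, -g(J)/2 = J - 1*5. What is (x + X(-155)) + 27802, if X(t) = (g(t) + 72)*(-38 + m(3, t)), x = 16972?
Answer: 33406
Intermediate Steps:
g(J) = 10 - 2*J (g(J) = -2*(J - 1*5) = -2*(J - 5) = -2*(-5 + J) = 10 - 2*J)
X(t) = -2378 + 58*t (X(t) = ((10 - 2*t) + 72)*(-38 + 9) = (82 - 2*t)*(-29) = -2378 + 58*t)
(x + X(-155)) + 27802 = (16972 + (-2378 + 58*(-155))) + 27802 = (16972 + (-2378 - 8990)) + 27802 = (16972 - 11368) + 27802 = 5604 + 27802 = 33406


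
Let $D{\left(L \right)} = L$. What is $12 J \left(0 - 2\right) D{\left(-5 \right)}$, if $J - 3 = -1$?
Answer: $240$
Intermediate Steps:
$J = 2$ ($J = 3 - 1 = 2$)
$12 J \left(0 - 2\right) D{\left(-5 \right)} = 12 \cdot 2 \left(0 - 2\right) \left(-5\right) = 12 \cdot 2 \left(-2\right) \left(-5\right) = 12 \left(-4\right) \left(-5\right) = \left(-48\right) \left(-5\right) = 240$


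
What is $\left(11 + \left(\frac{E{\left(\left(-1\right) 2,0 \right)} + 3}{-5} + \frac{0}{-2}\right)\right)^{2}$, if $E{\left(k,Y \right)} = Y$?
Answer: $\frac{2704}{25} \approx 108.16$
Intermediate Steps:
$\left(11 + \left(\frac{E{\left(\left(-1\right) 2,0 \right)} + 3}{-5} + \frac{0}{-2}\right)\right)^{2} = \left(11 + \left(\frac{0 + 3}{-5} + \frac{0}{-2}\right)\right)^{2} = \left(11 + \left(3 \left(- \frac{1}{5}\right) + 0 \left(- \frac{1}{2}\right)\right)\right)^{2} = \left(11 + \left(- \frac{3}{5} + 0\right)\right)^{2} = \left(11 - \frac{3}{5}\right)^{2} = \left(\frac{52}{5}\right)^{2} = \frac{2704}{25}$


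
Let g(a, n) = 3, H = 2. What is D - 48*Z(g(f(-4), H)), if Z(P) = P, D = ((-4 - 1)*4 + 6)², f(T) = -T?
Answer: 52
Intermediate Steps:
D = 196 (D = (-5*4 + 6)² = (-20 + 6)² = (-14)² = 196)
D - 48*Z(g(f(-4), H)) = 196 - 48*3 = 196 - 144 = 52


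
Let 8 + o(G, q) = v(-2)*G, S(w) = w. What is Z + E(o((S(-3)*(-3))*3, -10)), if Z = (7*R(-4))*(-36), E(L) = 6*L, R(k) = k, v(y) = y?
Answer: 636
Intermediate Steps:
o(G, q) = -8 - 2*G
Z = 1008 (Z = (7*(-4))*(-36) = -28*(-36) = 1008)
Z + E(o((S(-3)*(-3))*3, -10)) = 1008 + 6*(-8 - 2*(-3*(-3))*3) = 1008 + 6*(-8 - 18*3) = 1008 + 6*(-8 - 2*27) = 1008 + 6*(-8 - 54) = 1008 + 6*(-62) = 1008 - 372 = 636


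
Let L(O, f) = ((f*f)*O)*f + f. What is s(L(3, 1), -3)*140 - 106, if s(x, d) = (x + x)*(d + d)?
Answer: -6826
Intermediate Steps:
L(O, f) = f + O*f³ (L(O, f) = (f²*O)*f + f = (O*f²)*f + f = O*f³ + f = f + O*f³)
s(x, d) = 4*d*x (s(x, d) = (2*x)*(2*d) = 4*d*x)
s(L(3, 1), -3)*140 - 106 = (4*(-3)*(1 + 3*1³))*140 - 106 = (4*(-3)*(1 + 3*1))*140 - 106 = (4*(-3)*(1 + 3))*140 - 106 = (4*(-3)*4)*140 - 106 = -48*140 - 106 = -6720 - 106 = -6826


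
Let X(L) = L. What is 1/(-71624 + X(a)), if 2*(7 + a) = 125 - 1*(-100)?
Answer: -2/143037 ≈ -1.3982e-5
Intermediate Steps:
a = 211/2 (a = -7 + (125 - 1*(-100))/2 = -7 + (125 + 100)/2 = -7 + (½)*225 = -7 + 225/2 = 211/2 ≈ 105.50)
1/(-71624 + X(a)) = 1/(-71624 + 211/2) = 1/(-143037/2) = -2/143037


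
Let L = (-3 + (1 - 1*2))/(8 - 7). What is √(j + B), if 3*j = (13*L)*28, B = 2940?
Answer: 2*√5523/3 ≈ 49.545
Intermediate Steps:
L = -4 (L = (-3 + (1 - 2))/1 = (-3 - 1)*1 = -4*1 = -4)
j = -1456/3 (j = ((13*(-4))*28)/3 = (-52*28)/3 = (⅓)*(-1456) = -1456/3 ≈ -485.33)
√(j + B) = √(-1456/3 + 2940) = √(7364/3) = 2*√5523/3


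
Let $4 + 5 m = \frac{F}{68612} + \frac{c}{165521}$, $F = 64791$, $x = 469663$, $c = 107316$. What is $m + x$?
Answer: $\frac{5333828935596695}{11356726852} \approx 4.6966 \cdot 10^{5}$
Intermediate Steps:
$m = - \frac{5467894181}{11356726852}$ ($m = - \frac{4}{5} + \frac{\frac{64791}{68612} + \frac{107316}{165521}}{5} = - \frac{4}{5} + \frac{1}{5} \cdot \frac{18087436503}{11356726852} = - \frac{4}{5} + \frac{18087436503}{56783634260} = - \frac{5467894181}{11356726852} \approx -0.48147$)
$m + x = - \frac{5467894181}{11356726852} + 469663 = \frac{5333828935596695}{11356726852}$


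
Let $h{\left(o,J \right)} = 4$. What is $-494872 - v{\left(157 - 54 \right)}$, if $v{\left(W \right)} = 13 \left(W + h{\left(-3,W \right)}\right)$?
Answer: $-496263$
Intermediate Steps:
$v{\left(W \right)} = 52 + 13 W$ ($v{\left(W \right)} = 13 \left(W + 4\right) = 13 \left(4 + W\right) = 52 + 13 W$)
$-494872 - v{\left(157 - 54 \right)} = -494872 - \left(52 + 13 \left(157 - 54\right)\right) = -494872 - \left(52 + 13 \cdot 103\right) = -494872 - \left(52 + 1339\right) = -494872 - 1391 = -496263$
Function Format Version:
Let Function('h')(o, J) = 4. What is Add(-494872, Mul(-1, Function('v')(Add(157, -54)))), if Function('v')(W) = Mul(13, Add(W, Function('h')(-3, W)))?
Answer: -496263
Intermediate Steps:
Function('v')(W) = Add(52, Mul(13, W)) (Function('v')(W) = Mul(13, Add(W, 4)) = Mul(13, Add(4, W)) = Add(52, Mul(13, W)))
Add(-494872, Mul(-1, Function('v')(Add(157, -54)))) = Add(-494872, Mul(-1, Add(52, Mul(13, Add(157, -54))))) = Add(-494872, Mul(-1, Add(52, Mul(13, 103)))) = Add(-494872, Mul(-1, Add(52, 1339))) = Add(-494872, Mul(-1, 1391)) = Add(-494872, -1391) = -496263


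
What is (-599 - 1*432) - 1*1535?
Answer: -2566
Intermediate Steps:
(-599 - 1*432) - 1*1535 = (-599 - 432) - 1535 = -1031 - 1535 = -2566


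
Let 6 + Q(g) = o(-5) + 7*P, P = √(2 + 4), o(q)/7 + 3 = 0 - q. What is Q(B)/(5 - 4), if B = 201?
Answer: 8 + 7*√6 ≈ 25.146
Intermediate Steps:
o(q) = -21 - 7*q (o(q) = -21 + 7*(0 - q) = -21 + 7*(-q) = -21 - 7*q)
P = √6 ≈ 2.4495
Q(g) = 8 + 7*√6 (Q(g) = -6 + ((-21 - 7*(-5)) + 7*√6) = -6 + ((-21 + 35) + 7*√6) = -6 + (14 + 7*√6) = 8 + 7*√6)
Q(B)/(5 - 4) = (8 + 7*√6)/(5 - 4) = (8 + 7*√6)/1 = 1*(8 + 7*√6) = 8 + 7*√6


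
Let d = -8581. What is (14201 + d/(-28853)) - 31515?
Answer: -499552261/28853 ≈ -17314.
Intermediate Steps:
(14201 + d/(-28853)) - 31515 = (14201 - 8581/(-28853)) - 31515 = (14201 - 8581*(-1/28853)) - 31515 = (14201 + 8581/28853) - 31515 = 409750034/28853 - 31515 = -499552261/28853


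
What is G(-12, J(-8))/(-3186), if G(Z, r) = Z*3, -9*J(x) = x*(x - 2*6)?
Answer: 2/177 ≈ 0.011299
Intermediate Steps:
J(x) = -x*(-12 + x)/9 (J(x) = -x*(x - 2*6)/9 = -x*(x - 12)/9 = -x*(-12 + x)/9)
G(Z, r) = 3*Z
G(-12, J(-8))/(-3186) = (3*(-12))/(-3186) = -36*(-1/3186) = 2/177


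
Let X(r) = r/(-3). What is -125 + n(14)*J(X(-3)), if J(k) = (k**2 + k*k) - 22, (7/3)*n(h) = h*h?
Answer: -1805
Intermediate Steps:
n(h) = 3*h**2/7 (n(h) = 3*(h*h)/7 = 3*h**2/7)
X(r) = -r/3 (X(r) = r*(-1/3) = -r/3)
J(k) = -22 + 2*k**2 (J(k) = (k**2 + k**2) - 22 = 2*k**2 - 22 = -22 + 2*k**2)
-125 + n(14)*J(X(-3)) = -125 + ((3/7)*14**2)*(-22 + 2*(-1/3*(-3))**2) = -125 + ((3/7)*196)*(-22 + 2*1**2) = -125 + 84*(-22 + 2*1) = -125 + 84*(-22 + 2) = -125 + 84*(-20) = -125 - 1680 = -1805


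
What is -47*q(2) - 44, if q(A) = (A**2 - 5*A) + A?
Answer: 144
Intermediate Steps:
q(A) = A**2 - 4*A
-47*q(2) - 44 = -94*(-4 + 2) - 44 = -94*(-2) - 44 = -47*(-4) - 44 = 188 - 44 = 144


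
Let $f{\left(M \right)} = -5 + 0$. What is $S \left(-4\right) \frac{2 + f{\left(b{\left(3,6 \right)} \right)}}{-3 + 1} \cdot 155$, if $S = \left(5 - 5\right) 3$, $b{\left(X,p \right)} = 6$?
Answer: $0$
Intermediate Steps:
$f{\left(M \right)} = -5$
$S = 0$ ($S = \left(5 - 5\right) 3 = 0 \cdot 3 = 0$)
$S \left(-4\right) \frac{2 + f{\left(b{\left(3,6 \right)} \right)}}{-3 + 1} \cdot 155 = 0 \left(-4\right) \frac{2 - 5}{-3 + 1} \cdot 155 = 0 \left(- \frac{3}{-2}\right) 155 = 0 \left(\left(-3\right) \left(- \frac{1}{2}\right)\right) 155 = 0 \cdot \frac{3}{2} \cdot 155 = 0 \cdot 155 = 0$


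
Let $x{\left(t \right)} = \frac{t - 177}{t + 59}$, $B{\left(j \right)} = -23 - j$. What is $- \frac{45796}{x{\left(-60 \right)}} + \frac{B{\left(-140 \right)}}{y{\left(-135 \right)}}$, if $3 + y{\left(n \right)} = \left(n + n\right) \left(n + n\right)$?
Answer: $- \frac{1112787761}{5758863} \approx -193.23$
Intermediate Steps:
$x{\left(t \right)} = \frac{-177 + t}{59 + t}$
$y{\left(n \right)} = -3 + 4 n^{2}$ ($y{\left(n \right)} = -3 + \left(n + n\right) \left(n + n\right) = -3 + 2 n 2 n = -3 + 4 n^{2}$)
$- \frac{45796}{x{\left(-60 \right)}} + \frac{B{\left(-140 \right)}}{y{\left(-135 \right)}} = - \frac{45796}{\frac{1}{59 - 60} \left(-177 - 60\right)} + \frac{-23 - -140}{-3 + 4 \left(-135\right)^{2}} = - \frac{45796}{\frac{1}{-1} \left(-237\right)} + \frac{-23 + 140}{-3 + 4 \cdot 18225} = - \frac{45796}{\left(-1\right) \left(-237\right)} + \frac{117}{-3 + 72900} = - \frac{45796}{237} + \frac{117}{72897} = \left(-45796\right) \frac{1}{237} + 117 \cdot \frac{1}{72897} = - \frac{45796}{237} + \frac{39}{24299} = - \frac{1112787761}{5758863}$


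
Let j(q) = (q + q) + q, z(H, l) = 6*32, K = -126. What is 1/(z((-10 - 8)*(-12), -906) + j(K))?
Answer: -1/186 ≈ -0.0053763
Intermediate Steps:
z(H, l) = 192
j(q) = 3*q (j(q) = 2*q + q = 3*q)
1/(z((-10 - 8)*(-12), -906) + j(K)) = 1/(192 + 3*(-126)) = 1/(192 - 378) = 1/(-186) = -1/186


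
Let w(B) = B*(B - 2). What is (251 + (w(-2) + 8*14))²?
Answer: 137641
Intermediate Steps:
w(B) = B*(-2 + B)
(251 + (w(-2) + 8*14))² = (251 + (-2*(-2 - 2) + 8*14))² = (251 + (-2*(-4) + 112))² = (251 + (8 + 112))² = (251 + 120)² = 371² = 137641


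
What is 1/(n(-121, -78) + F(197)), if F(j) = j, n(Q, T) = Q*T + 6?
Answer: 1/9641 ≈ 0.00010372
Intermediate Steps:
n(Q, T) = 6 + Q*T
1/(n(-121, -78) + F(197)) = 1/((6 - 121*(-78)) + 197) = 1/((6 + 9438) + 197) = 1/(9444 + 197) = 1/9641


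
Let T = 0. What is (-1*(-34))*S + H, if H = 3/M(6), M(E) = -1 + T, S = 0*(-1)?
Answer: -3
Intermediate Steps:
S = 0
M(E) = -1 (M(E) = -1 + 0 = -1)
H = -3 (H = 3/(-1) = 3*(-1) = -3)
(-1*(-34))*S + H = -1*(-34)*0 - 3 = 34*0 - 3 = 0 - 3 = -3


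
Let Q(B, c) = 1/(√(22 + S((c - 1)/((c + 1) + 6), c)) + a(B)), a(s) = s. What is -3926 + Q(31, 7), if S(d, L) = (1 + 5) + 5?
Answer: -3643297/928 - √33/928 ≈ -3926.0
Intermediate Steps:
S(d, L) = 11 (S(d, L) = 6 + 5 = 11)
Q(B, c) = 1/(B + √33) (Q(B, c) = 1/(√(22 + 11) + B) = 1/(√33 + B) = 1/(B + √33))
-3926 + Q(31, 7) = -3926 + 1/(31 + √33)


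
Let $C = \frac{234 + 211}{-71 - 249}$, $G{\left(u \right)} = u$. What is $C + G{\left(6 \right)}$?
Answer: $\frac{295}{64} \approx 4.6094$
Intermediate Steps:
$C = - \frac{89}{64}$ ($C = \frac{445}{-320} = 445 \left(- \frac{1}{320}\right) = - \frac{89}{64} \approx -1.3906$)
$C + G{\left(6 \right)} = - \frac{89}{64} + 6 = \frac{295}{64}$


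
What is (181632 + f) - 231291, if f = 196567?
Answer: 146908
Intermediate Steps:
(181632 + f) - 231291 = (181632 + 196567) - 231291 = 378199 - 231291 = 146908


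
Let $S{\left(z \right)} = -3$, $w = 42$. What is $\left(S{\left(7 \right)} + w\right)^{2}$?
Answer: $1521$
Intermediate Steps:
$\left(S{\left(7 \right)} + w\right)^{2} = \left(-3 + 42\right)^{2} = 39^{2} = 1521$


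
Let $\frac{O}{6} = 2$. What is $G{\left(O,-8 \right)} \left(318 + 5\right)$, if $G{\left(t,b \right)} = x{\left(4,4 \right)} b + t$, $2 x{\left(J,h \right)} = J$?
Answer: $-1292$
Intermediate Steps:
$O = 12$ ($O = 6 \cdot 2 = 12$)
$x{\left(J,h \right)} = \frac{J}{2}$
$G{\left(t,b \right)} = t + 2 b$ ($G{\left(t,b \right)} = \frac{1}{2} \cdot 4 b + t = 2 b + t = t + 2 b$)
$G{\left(O,-8 \right)} \left(318 + 5\right) = \left(12 + 2 \left(-8\right)\right) \left(318 + 5\right) = \left(12 - 16\right) 323 = \left(-4\right) 323 = -1292$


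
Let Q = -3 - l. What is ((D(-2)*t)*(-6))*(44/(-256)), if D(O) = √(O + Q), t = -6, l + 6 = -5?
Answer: -99*√6/16 ≈ -15.156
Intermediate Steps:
l = -11 (l = -6 - 5 = -11)
Q = 8 (Q = -3 - 1*(-11) = -3 + 11 = 8)
D(O) = √(8 + O) (D(O) = √(O + 8) = √(8 + O))
((D(-2)*t)*(-6))*(44/(-256)) = ((√(8 - 2)*(-6))*(-6))*(44/(-256)) = ((√6*(-6))*(-6))*(44*(-1/256)) = (-6*√6*(-6))*(-11/64) = (36*√6)*(-11/64) = -99*√6/16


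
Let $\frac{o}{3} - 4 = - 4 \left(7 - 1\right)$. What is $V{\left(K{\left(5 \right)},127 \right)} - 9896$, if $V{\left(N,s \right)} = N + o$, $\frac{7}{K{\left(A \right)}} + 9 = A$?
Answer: $- \frac{39831}{4} \approx -9957.8$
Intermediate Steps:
$K{\left(A \right)} = \frac{7}{-9 + A}$
$o = -60$ ($o = 12 + 3 \left(- 4 \left(7 - 1\right)\right) = 12 + 3 \left(\left(-4\right) 6\right) = 12 + 3 \left(-24\right) = 12 - 72 = -60$)
$V{\left(N,s \right)} = -60 + N$ ($V{\left(N,s \right)} = N - 60 = -60 + N$)
$V{\left(K{\left(5 \right)},127 \right)} - 9896 = \left(-60 + \frac{7}{-9 + 5}\right) - 9896 = \left(-60 + \frac{7}{-4}\right) - 9896 = \left(-60 + 7 \left(- \frac{1}{4}\right)\right) - 9896 = \left(-60 - \frac{7}{4}\right) - 9896 = - \frac{247}{4} - 9896 = - \frac{39831}{4}$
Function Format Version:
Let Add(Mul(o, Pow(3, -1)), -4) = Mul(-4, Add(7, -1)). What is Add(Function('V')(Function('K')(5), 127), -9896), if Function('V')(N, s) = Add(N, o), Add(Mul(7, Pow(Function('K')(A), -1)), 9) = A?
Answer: Rational(-39831, 4) ≈ -9957.8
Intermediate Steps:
Function('K')(A) = Mul(7, Pow(Add(-9, A), -1))
o = -60 (o = Add(12, Mul(3, Mul(-4, Add(7, -1)))) = Add(12, Mul(3, Mul(-4, 6))) = Add(12, Mul(3, -24)) = Add(12, -72) = -60)
Function('V')(N, s) = Add(-60, N) (Function('V')(N, s) = Add(N, -60) = Add(-60, N))
Add(Function('V')(Function('K')(5), 127), -9896) = Add(Add(-60, Mul(7, Pow(Add(-9, 5), -1))), -9896) = Add(Add(-60, Mul(7, Pow(-4, -1))), -9896) = Add(Add(-60, Mul(7, Rational(-1, 4))), -9896) = Add(Add(-60, Rational(-7, 4)), -9896) = Add(Rational(-247, 4), -9896) = Rational(-39831, 4)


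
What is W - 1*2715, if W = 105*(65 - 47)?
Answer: -825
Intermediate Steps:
W = 1890 (W = 105*18 = 1890)
W - 1*2715 = 1890 - 1*2715 = 1890 - 2715 = -825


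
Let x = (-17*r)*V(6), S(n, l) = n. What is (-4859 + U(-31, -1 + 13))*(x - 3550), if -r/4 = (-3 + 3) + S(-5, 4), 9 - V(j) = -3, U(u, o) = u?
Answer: 37310700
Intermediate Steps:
V(j) = 12 (V(j) = 9 - 1*(-3) = 9 + 3 = 12)
r = 20 (r = -4*((-3 + 3) - 5) = -4*(0 - 5) = -4*(-5) = 20)
x = -4080 (x = -17*20*12 = -340*12 = -4080)
(-4859 + U(-31, -1 + 13))*(x - 3550) = (-4859 - 31)*(-4080 - 3550) = -4890*(-7630) = 37310700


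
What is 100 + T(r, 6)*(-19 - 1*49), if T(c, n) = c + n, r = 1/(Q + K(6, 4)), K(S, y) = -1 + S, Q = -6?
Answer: -240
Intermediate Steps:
r = -1 (r = 1/(-6 + (-1 + 6)) = 1/(-6 + 5) = 1/(-1) = -1)
100 + T(r, 6)*(-19 - 1*49) = 100 + (-1 + 6)*(-19 - 1*49) = 100 + 5*(-19 - 49) = 100 + 5*(-68) = 100 - 340 = -240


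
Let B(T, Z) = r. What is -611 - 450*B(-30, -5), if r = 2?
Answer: -1511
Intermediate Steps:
B(T, Z) = 2
-611 - 450*B(-30, -5) = -611 - 450*2 = -611 - 900 = -1511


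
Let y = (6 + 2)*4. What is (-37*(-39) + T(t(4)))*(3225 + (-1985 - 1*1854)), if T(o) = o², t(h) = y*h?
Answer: -10945778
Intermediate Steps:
y = 32 (y = 8*4 = 32)
t(h) = 32*h
(-37*(-39) + T(t(4)))*(3225 + (-1985 - 1*1854)) = (-37*(-39) + (32*4)²)*(3225 + (-1985 - 1*1854)) = (1443 + 128²)*(3225 + (-1985 - 1854)) = (1443 + 16384)*(3225 - 3839) = 17827*(-614) = -10945778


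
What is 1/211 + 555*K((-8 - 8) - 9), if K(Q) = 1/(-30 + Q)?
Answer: -23410/2321 ≈ -10.086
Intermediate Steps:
1/211 + 555*K((-8 - 8) - 9) = 1/211 + 555/(-30 + ((-8 - 8) - 9)) = 1/211 + 555/(-30 + (-16 - 9)) = 1/211 + 555/(-30 - 25) = 1/211 + 555/(-55) = 1/211 + 555*(-1/55) = 1/211 - 111/11 = -23410/2321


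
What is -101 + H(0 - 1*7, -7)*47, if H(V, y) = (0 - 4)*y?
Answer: 1215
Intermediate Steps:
H(V, y) = -4*y
-101 + H(0 - 1*7, -7)*47 = -101 - 4*(-7)*47 = -101 + 28*47 = -101 + 1316 = 1215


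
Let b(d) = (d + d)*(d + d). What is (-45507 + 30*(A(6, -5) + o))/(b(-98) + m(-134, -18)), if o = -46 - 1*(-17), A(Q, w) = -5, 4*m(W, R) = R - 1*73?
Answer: -62036/51191 ≈ -1.2119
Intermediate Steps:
m(W, R) = -73/4 + R/4 (m(W, R) = (R - 1*73)/4 = (R - 73)/4 = (-73 + R)/4 = -73/4 + R/4)
o = -29 (o = -46 + 17 = -29)
b(d) = 4*d² (b(d) = (2*d)*(2*d) = 4*d²)
(-45507 + 30*(A(6, -5) + o))/(b(-98) + m(-134, -18)) = (-45507 + 30*(-5 - 29))/(4*(-98)² + (-73/4 + (¼)*(-18))) = (-45507 + 30*(-34))/(4*9604 + (-73/4 - 9/2)) = (-45507 - 1020)/(38416 - 91/4) = -46527/153573/4 = -46527*4/153573 = -62036/51191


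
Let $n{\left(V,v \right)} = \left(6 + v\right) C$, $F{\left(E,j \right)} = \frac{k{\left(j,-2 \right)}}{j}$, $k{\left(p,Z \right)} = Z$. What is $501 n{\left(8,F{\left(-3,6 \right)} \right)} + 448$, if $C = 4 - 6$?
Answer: $-5230$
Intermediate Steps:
$C = -2$ ($C = 4 - 6 = -2$)
$F{\left(E,j \right)} = - \frac{2}{j}$
$n{\left(V,v \right)} = -12 - 2 v$ ($n{\left(V,v \right)} = \left(6 + v\right) \left(-2\right) = -12 - 2 v$)
$501 n{\left(8,F{\left(-3,6 \right)} \right)} + 448 = 501 \left(-12 - 2 \left(- \frac{2}{6}\right)\right) + 448 = 501 \left(-12 - 2 \left(\left(-2\right) \frac{1}{6}\right)\right) + 448 = 501 \left(-12 - - \frac{2}{3}\right) + 448 = 501 \left(-12 + \frac{2}{3}\right) + 448 = 501 \left(- \frac{34}{3}\right) + 448 = -5678 + 448 = -5230$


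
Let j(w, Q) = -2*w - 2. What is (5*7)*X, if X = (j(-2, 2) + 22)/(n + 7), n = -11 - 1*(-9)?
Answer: 168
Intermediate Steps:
j(w, Q) = -2 - 2*w
n = -2 (n = -11 + 9 = -2)
X = 24/5 (X = ((-2 - 2*(-2)) + 22)/(-2 + 7) = ((-2 + 4) + 22)/5 = (2 + 22)*(1/5) = 24*(1/5) = 24/5 ≈ 4.8000)
(5*7)*X = (5*7)*(24/5) = 35*(24/5) = 168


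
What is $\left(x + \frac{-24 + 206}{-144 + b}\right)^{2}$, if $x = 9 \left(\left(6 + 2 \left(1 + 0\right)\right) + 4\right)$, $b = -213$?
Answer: $\frac{30052324}{2601} \approx 11554.0$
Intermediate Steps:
$x = 108$ ($x = 9 \left(\left(6 + 2 \cdot 1\right) + 4\right) = 9 \left(\left(6 + 2\right) + 4\right) = 9 \left(8 + 4\right) = 9 \cdot 12 = 108$)
$\left(x + \frac{-24 + 206}{-144 + b}\right)^{2} = \left(108 + \frac{-24 + 206}{-144 - 213}\right)^{2} = \left(108 + \frac{182}{-357}\right)^{2} = \left(108 + 182 \left(- \frac{1}{357}\right)\right)^{2} = \left(108 - \frac{26}{51}\right)^{2} = \left(\frac{5482}{51}\right)^{2} = \frac{30052324}{2601}$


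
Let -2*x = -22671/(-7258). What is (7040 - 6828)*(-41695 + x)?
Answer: -32079166423/3629 ≈ -8.8397e+6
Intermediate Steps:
x = -22671/14516 (x = -(-22671)/(2*(-7258)) = -(-22671)*(-1)/(2*7258) = -1/2*22671/7258 = -22671/14516 ≈ -1.5618)
(7040 - 6828)*(-41695 + x) = (7040 - 6828)*(-41695 - 22671/14516) = 212*(-605267291/14516) = -32079166423/3629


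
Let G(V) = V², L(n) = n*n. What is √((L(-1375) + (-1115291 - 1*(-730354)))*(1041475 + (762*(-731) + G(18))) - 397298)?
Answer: √729922514278 ≈ 8.5436e+5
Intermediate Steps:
L(n) = n²
√((L(-1375) + (-1115291 - 1*(-730354)))*(1041475 + (762*(-731) + G(18))) - 397298) = √(((-1375)² + (-1115291 - 1*(-730354)))*(1041475 + (762*(-731) + 18²)) - 397298) = √((1890625 + (-1115291 + 730354))*(1041475 + (-557022 + 324)) - 397298) = √((1890625 - 384937)*(1041475 - 556698) - 397298) = √(1505688*484777 - 397298) = √(729922911576 - 397298) = √729922514278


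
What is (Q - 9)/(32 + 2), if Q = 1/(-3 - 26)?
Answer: -131/493 ≈ -0.26572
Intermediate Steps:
Q = -1/29 (Q = 1/(-29) = -1/29 ≈ -0.034483)
(Q - 9)/(32 + 2) = (-1/29 - 9)/(32 + 2) = -262/29/34 = (1/34)*(-262/29) = -131/493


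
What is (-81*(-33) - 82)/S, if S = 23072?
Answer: 2591/23072 ≈ 0.11230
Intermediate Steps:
(-81*(-33) - 82)/S = (-81*(-33) - 82)/23072 = (2673 - 82)*(1/23072) = 2591*(1/23072) = 2591/23072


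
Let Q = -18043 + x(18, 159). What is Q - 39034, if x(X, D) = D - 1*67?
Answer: -56985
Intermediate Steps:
x(X, D) = -67 + D (x(X, D) = D - 67 = -67 + D)
Q = -17951 (Q = -18043 + (-67 + 159) = -18043 + 92 = -17951)
Q - 39034 = -17951 - 39034 = -56985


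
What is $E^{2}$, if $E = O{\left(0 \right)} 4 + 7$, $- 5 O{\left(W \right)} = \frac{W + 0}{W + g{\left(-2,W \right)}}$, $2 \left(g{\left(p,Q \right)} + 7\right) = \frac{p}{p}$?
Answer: $49$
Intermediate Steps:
$g{\left(p,Q \right)} = - \frac{13}{2}$ ($g{\left(p,Q \right)} = -7 + \frac{p \frac{1}{p}}{2} = -7 + \frac{1}{2} \cdot 1 = -7 + \frac{1}{2} = - \frac{13}{2}$)
$O{\left(W \right)} = - \frac{W}{5 \left(- \frac{13}{2} + W\right)}$ ($O{\left(W \right)} = - \frac{\left(W + 0\right) \frac{1}{W - \frac{13}{2}}}{5} = - \frac{W \frac{1}{- \frac{13}{2} + W}}{5} = - \frac{W}{5 \left(- \frac{13}{2} + W\right)}$)
$E = 7$ ($E = \left(-2\right) 0 \frac{1}{-65 + 10 \cdot 0} \cdot 4 + 7 = \left(-2\right) 0 \frac{1}{-65 + 0} \cdot 4 + 7 = \left(-2\right) 0 \frac{1}{-65} \cdot 4 + 7 = \left(-2\right) 0 \left(- \frac{1}{65}\right) 4 + 7 = 0 \cdot 4 + 7 = 0 + 7 = 7$)
$E^{2} = 7^{2} = 49$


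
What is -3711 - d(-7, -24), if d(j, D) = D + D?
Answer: -3663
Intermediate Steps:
d(j, D) = 2*D
-3711 - d(-7, -24) = -3711 - 2*(-24) = -3711 - 1*(-48) = -3711 + 48 = -3663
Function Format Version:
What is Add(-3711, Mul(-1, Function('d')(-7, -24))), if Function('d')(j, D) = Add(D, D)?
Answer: -3663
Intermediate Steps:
Function('d')(j, D) = Mul(2, D)
Add(-3711, Mul(-1, Function('d')(-7, -24))) = Add(-3711, Mul(-1, Mul(2, -24))) = Add(-3711, Mul(-1, -48)) = Add(-3711, 48) = -3663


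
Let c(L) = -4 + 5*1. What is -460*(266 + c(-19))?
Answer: -122820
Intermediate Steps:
c(L) = 1 (c(L) = -4 + 5 = 1)
-460*(266 + c(-19)) = -460*(266 + 1) = -460*267 = -122820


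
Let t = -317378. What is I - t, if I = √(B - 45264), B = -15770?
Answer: 317378 + I*√61034 ≈ 3.1738e+5 + 247.05*I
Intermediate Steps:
I = I*√61034 (I = √(-15770 - 45264) = √(-61034) = I*√61034 ≈ 247.05*I)
I - t = I*√61034 - 1*(-317378) = I*√61034 + 317378 = 317378 + I*√61034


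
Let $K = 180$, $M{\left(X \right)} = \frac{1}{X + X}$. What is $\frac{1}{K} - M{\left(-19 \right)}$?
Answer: $\frac{109}{3420} \approx 0.031871$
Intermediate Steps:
$M{\left(X \right)} = \frac{1}{2 X}$
$\frac{1}{K} - M{\left(-19 \right)} = \frac{1}{180} - \frac{1}{2 \left(-19\right)} = \frac{1}{180} - \frac{1}{2} \left(- \frac{1}{19}\right) = \frac{1}{180} - - \frac{1}{38} = \frac{1}{180} + \frac{1}{38} = \frac{109}{3420}$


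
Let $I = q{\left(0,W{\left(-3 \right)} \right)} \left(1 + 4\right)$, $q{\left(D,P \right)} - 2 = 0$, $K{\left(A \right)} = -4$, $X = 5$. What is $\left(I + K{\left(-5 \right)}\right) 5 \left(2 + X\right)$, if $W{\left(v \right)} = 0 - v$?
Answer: $210$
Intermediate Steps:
$W{\left(v \right)} = - v$
$q{\left(D,P \right)} = 2$ ($q{\left(D,P \right)} = 2 + 0 = 2$)
$I = 10$ ($I = 2 \left(1 + 4\right) = 2 \cdot 5 = 10$)
$\left(I + K{\left(-5 \right)}\right) 5 \left(2 + X\right) = \left(10 - 4\right) 5 \left(2 + 5\right) = 6 \cdot 5 \cdot 7 = 6 \cdot 35 = 210$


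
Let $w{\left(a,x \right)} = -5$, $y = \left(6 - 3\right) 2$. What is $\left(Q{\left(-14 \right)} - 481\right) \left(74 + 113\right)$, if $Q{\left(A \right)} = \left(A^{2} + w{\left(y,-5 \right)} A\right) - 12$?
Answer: $-42449$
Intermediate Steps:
$y = 6$ ($y = 3 \cdot 2 = 6$)
$Q{\left(A \right)} = -12 + A^{2} - 5 A$ ($Q{\left(A \right)} = \left(A^{2} - 5 A\right) - 12 = -12 + A^{2} - 5 A$)
$\left(Q{\left(-14 \right)} - 481\right) \left(74 + 113\right) = \left(\left(-12 + \left(-14\right)^{2} - -70\right) - 481\right) \left(74 + 113\right) = \left(\left(-12 + 196 + 70\right) - 481\right) 187 = \left(254 - 481\right) 187 = \left(-227\right) 187 = -42449$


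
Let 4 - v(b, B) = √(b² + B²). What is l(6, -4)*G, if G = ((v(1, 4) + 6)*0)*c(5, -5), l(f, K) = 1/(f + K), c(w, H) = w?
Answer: 0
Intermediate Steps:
v(b, B) = 4 - √(B² + b²) (v(b, B) = 4 - √(b² + B²) = 4 - √(B² + b²))
l(f, K) = 1/(K + f)
G = 0 (G = (((4 - √(4² + 1²)) + 6)*0)*5 = (((4 - √(16 + 1)) + 6)*0)*5 = (((4 - √17) + 6)*0)*5 = ((10 - √17)*0)*5 = 0*5 = 0)
l(6, -4)*G = 0/(-4 + 6) = 0/2 = (½)*0 = 0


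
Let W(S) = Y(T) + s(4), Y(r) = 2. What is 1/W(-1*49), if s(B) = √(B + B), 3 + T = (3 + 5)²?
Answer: -½ + √2/2 ≈ 0.20711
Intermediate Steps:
T = 61 (T = -3 + (3 + 5)² = -3 + 8² = -3 + 64 = 61)
s(B) = √2*√B (s(B) = √(2*B) = √2*√B)
W(S) = 2 + 2*√2 (W(S) = 2 + √2*√4 = 2 + √2*2 = 2 + 2*√2)
1/W(-1*49) = 1/(2 + 2*√2)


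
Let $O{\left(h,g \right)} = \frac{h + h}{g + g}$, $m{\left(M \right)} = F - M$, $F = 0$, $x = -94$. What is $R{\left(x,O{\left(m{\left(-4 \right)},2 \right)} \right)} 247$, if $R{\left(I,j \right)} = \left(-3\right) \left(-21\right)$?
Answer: $15561$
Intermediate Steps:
$m{\left(M \right)} = - M$ ($m{\left(M \right)} = 0 - M = - M$)
$O{\left(h,g \right)} = \frac{h}{g}$ ($O{\left(h,g \right)} = \frac{2 h}{2 g} = 2 h \frac{1}{2 g} = \frac{h}{g}$)
$R{\left(I,j \right)} = 63$
$R{\left(x,O{\left(m{\left(-4 \right)},2 \right)} \right)} 247 = 63 \cdot 247 = 15561$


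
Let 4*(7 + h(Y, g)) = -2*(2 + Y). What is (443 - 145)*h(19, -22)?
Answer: -5215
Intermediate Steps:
h(Y, g) = -8 - Y/2 (h(Y, g) = -7 + (-2*(2 + Y))/4 = -7 + (-4 - 2*Y)/4 = -7 + (-1 - Y/2) = -8 - Y/2)
(443 - 145)*h(19, -22) = (443 - 145)*(-8 - 1/2*19) = 298*(-8 - 19/2) = 298*(-35/2) = -5215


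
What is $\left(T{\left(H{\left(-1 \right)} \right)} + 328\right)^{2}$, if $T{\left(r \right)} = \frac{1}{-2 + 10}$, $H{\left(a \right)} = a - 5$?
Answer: $\frac{6890625}{64} \approx 1.0767 \cdot 10^{5}$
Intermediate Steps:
$H{\left(a \right)} = -5 + a$ ($H{\left(a \right)} = a - 5 = -5 + a$)
$T{\left(r \right)} = \frac{1}{8}$
$\left(T{\left(H{\left(-1 \right)} \right)} + 328\right)^{2} = \left(\frac{1}{8} + 328\right)^{2} = \left(\frac{2625}{8}\right)^{2} = \frac{6890625}{64}$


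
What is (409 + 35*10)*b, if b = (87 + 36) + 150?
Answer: 207207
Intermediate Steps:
b = 273 (b = 123 + 150 = 273)
(409 + 35*10)*b = (409 + 35*10)*273 = (409 + 350)*273 = 759*273 = 207207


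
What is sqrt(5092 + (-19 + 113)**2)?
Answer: 2*sqrt(3482) ≈ 118.02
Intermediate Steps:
sqrt(5092 + (-19 + 113)**2) = sqrt(5092 + 94**2) = sqrt(5092 + 8836) = sqrt(13928) = 2*sqrt(3482)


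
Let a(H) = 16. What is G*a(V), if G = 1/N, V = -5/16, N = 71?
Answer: 16/71 ≈ 0.22535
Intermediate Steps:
V = -5/16 (V = -5*1/16 = -5/16 ≈ -0.31250)
G = 1/71 ≈ 0.014085
G*a(V) = (1/71)*16 = 16/71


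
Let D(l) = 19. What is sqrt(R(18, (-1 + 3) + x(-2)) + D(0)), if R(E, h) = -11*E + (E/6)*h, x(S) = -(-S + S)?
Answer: I*sqrt(173) ≈ 13.153*I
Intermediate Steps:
x(S) = 0 (x(S) = -1*0 = 0)
R(E, h) = -11*E + E*h/6 (R(E, h) = -11*E + (E*(1/6))*h = -11*E + (E/6)*h = -11*E + E*h/6)
sqrt(R(18, (-1 + 3) + x(-2)) + D(0)) = sqrt((1/6)*18*(-66 + ((-1 + 3) + 0)) + 19) = sqrt((1/6)*18*(-66 + (2 + 0)) + 19) = sqrt((1/6)*18*(-66 + 2) + 19) = sqrt((1/6)*18*(-64) + 19) = sqrt(-192 + 19) = sqrt(-173) = I*sqrt(173)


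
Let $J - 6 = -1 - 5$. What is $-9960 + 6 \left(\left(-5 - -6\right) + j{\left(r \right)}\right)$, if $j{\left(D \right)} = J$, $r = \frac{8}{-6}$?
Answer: $-9954$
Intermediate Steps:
$J = 0$ ($J = 6 - 6 = 0$)
$r = - \frac{4}{3}$ ($r = 8 \left(- \frac{1}{6}\right) = - \frac{4}{3} \approx -1.3333$)
$j{\left(D \right)} = 0$
$-9960 + 6 \left(\left(-5 - -6\right) + j{\left(r \right)}\right) = -9960 + 6 \left(\left(-5 - -6\right) + 0\right) = -9960 + 6 \left(\left(-5 + 6\right) + 0\right) = -9960 + 6 \left(1 + 0\right) = -9960 + 6 \cdot 1 = -9960 + 6 = -9954$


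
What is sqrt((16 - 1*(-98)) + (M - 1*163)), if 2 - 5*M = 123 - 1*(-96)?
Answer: I*sqrt(2310)/5 ≈ 9.6125*I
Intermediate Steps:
M = -217/5 (M = 2/5 - (123 - 1*(-96))/5 = 2/5 - (123 + 96)/5 = 2/5 - 1/5*219 = 2/5 - 219/5 = -217/5 ≈ -43.400)
sqrt((16 - 1*(-98)) + (M - 1*163)) = sqrt((16 - 1*(-98)) + (-217/5 - 1*163)) = sqrt((16 + 98) + (-217/5 - 163)) = sqrt(114 - 1032/5) = sqrt(-462/5) = I*sqrt(2310)/5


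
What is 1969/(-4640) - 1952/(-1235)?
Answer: 1325113/1146080 ≈ 1.1562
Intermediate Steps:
1969/(-4640) - 1952/(-1235) = 1969*(-1/4640) - 1952*(-1/1235) = -1969/4640 + 1952/1235 = 1325113/1146080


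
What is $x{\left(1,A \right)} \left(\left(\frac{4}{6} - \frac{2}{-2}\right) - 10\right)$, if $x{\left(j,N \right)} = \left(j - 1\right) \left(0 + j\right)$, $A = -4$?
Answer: $0$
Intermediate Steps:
$x{\left(j,N \right)} = j \left(-1 + j\right)$ ($x{\left(j,N \right)} = \left(-1 + j\right) j = j \left(-1 + j\right)$)
$x{\left(1,A \right)} \left(\left(\frac{4}{6} - \frac{2}{-2}\right) - 10\right) = 1 \left(-1 + 1\right) \left(\left(\frac{4}{6} - \frac{2}{-2}\right) - 10\right) = 1 \cdot 0 \left(\left(4 \cdot \frac{1}{6} - -1\right) - 10\right) = 0 \left(\left(\frac{2}{3} + 1\right) - 10\right) = 0 \left(\frac{5}{3} - 10\right) = 0 \left(- \frac{25}{3}\right) = 0$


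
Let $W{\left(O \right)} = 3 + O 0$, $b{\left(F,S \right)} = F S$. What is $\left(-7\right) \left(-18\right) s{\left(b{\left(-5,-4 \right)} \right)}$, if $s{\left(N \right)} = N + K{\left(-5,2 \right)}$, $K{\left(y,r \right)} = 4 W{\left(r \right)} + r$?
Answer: $4284$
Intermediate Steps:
$W{\left(O \right)} = 3$ ($W{\left(O \right)} = 3 + 0 = 3$)
$K{\left(y,r \right)} = 12 + r$ ($K{\left(y,r \right)} = 4 \cdot 3 + r = 12 + r$)
$s{\left(N \right)} = 14 + N$ ($s{\left(N \right)} = N + \left(12 + 2\right) = N + 14 = 14 + N$)
$\left(-7\right) \left(-18\right) s{\left(b{\left(-5,-4 \right)} \right)} = \left(-7\right) \left(-18\right) \left(14 - -20\right) = 126 \left(14 + 20\right) = 126 \cdot 34 = 4284$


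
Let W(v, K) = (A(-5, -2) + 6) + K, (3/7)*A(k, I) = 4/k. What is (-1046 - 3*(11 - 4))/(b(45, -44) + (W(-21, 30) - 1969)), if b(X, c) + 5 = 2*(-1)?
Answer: 1455/2648 ≈ 0.54947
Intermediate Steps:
A(k, I) = 28/(3*k) (A(k, I) = 7*(4/k)/3 = 28/(3*k))
b(X, c) = -7 (b(X, c) = -5 + 2*(-1) = -5 - 2 = -7)
W(v, K) = 62/15 + K (W(v, K) = ((28/3)/(-5) + 6) + K = ((28/3)*(-⅕) + 6) + K = (-28/15 + 6) + K = 62/15 + K)
(-1046 - 3*(11 - 4))/(b(45, -44) + (W(-21, 30) - 1969)) = (-1046 - 3*(11 - 4))/(-7 + ((62/15 + 30) - 1969)) = (-1046 - 3*7)/(-7 + (512/15 - 1969)) = (-1046 - 21)/(-7 - 29023/15) = -1067/(-29128/15) = -1067*(-15/29128) = 1455/2648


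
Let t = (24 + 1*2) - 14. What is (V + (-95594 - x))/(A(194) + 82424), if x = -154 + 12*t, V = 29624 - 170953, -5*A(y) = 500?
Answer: -236913/82324 ≈ -2.8778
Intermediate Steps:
A(y) = -100 (A(y) = -1/5*500 = -100)
t = 12 (t = (24 + 2) - 14 = 26 - 14 = 12)
V = -141329
x = -10 (x = -154 + 12*12 = -154 + 144 = -10)
(V + (-95594 - x))/(A(194) + 82424) = (-141329 + (-95594 - 1*(-10)))/(-100 + 82424) = (-141329 + (-95594 + 10))/82324 = (-141329 - 95584)*(1/82324) = -236913*1/82324 = -236913/82324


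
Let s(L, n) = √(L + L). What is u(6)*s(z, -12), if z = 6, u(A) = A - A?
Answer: 0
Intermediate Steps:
u(A) = 0
s(L, n) = √2*√L (s(L, n) = √(2*L) = √2*√L)
u(6)*s(z, -12) = 0*(√2*√6) = 0*(2*√3) = 0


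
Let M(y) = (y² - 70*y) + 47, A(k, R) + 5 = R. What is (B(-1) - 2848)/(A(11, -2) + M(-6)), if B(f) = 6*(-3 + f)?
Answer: -359/62 ≈ -5.7903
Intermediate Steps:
A(k, R) = -5 + R
B(f) = -18 + 6*f
M(y) = 47 + y² - 70*y
(B(-1) - 2848)/(A(11, -2) + M(-6)) = ((-18 + 6*(-1)) - 2848)/((-5 - 2) + (47 + (-6)² - 70*(-6))) = ((-18 - 6) - 2848)/(-7 + (47 + 36 + 420)) = (-24 - 2848)/(-7 + 503) = -2872/496 = -2872*1/496 = -359/62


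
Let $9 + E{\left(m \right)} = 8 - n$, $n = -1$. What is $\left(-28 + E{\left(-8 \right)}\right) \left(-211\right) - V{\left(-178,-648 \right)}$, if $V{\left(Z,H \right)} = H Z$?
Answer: $-109436$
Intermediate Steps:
$E{\left(m \right)} = 0$ ($E{\left(m \right)} = -9 + \left(8 - -1\right) = -9 + \left(8 + 1\right) = -9 + 9 = 0$)
$\left(-28 + E{\left(-8 \right)}\right) \left(-211\right) - V{\left(-178,-648 \right)} = \left(-28 + 0\right) \left(-211\right) - \left(-648\right) \left(-178\right) = \left(-28\right) \left(-211\right) - 115344 = 5908 - 115344 = -109436$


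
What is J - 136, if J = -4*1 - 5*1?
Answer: -145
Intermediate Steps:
J = -9 (J = -4 - 5 = -9)
J - 136 = -9 - 136 = -145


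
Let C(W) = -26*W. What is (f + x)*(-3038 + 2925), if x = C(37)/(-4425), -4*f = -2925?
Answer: -1463007949/17700 ≈ -82656.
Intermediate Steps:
f = 2925/4 (f = -1/4*(-2925) = 2925/4 ≈ 731.25)
x = 962/4425 (x = -26*37/(-4425) = -962*(-1/4425) = 962/4425 ≈ 0.21740)
(f + x)*(-3038 + 2925) = (2925/4 + 962/4425)*(-3038 + 2925) = (12946973/17700)*(-113) = -1463007949/17700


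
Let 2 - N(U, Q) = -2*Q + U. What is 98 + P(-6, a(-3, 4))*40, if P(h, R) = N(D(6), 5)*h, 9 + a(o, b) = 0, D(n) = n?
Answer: -1342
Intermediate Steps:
N(U, Q) = 2 - U + 2*Q (N(U, Q) = 2 - (-2*Q + U) = 2 - (U - 2*Q) = 2 + (-U + 2*Q) = 2 - U + 2*Q)
a(o, b) = -9 (a(o, b) = -9 + 0 = -9)
P(h, R) = 6*h (P(h, R) = (2 - 1*6 + 2*5)*h = (2 - 6 + 10)*h = 6*h)
98 + P(-6, a(-3, 4))*40 = 98 + (6*(-6))*40 = 98 - 36*40 = 98 - 1440 = -1342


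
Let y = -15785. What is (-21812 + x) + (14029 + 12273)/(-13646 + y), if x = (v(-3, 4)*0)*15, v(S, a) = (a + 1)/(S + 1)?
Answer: -641975274/29431 ≈ -21813.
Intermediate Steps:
v(S, a) = (1 + a)/(1 + S)
x = 0 (x = (((1 + 4)/(1 - 3))*0)*15 = ((5/(-2))*0)*15 = (-½*5*0)*15 = -5/2*0*15 = 0*15 = 0)
(-21812 + x) + (14029 + 12273)/(-13646 + y) = (-21812 + 0) + (14029 + 12273)/(-13646 - 15785) = -21812 + 26302/(-29431) = -21812 + 26302*(-1/29431) = -21812 - 26302/29431 = -641975274/29431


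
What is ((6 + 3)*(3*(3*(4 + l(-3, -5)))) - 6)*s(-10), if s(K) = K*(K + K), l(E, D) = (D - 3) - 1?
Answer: -82200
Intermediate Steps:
l(E, D) = -4 + D (l(E, D) = (-3 + D) - 1 = -4 + D)
s(K) = 2*K² (s(K) = K*(2*K) = 2*K²)
((6 + 3)*(3*(3*(4 + l(-3, -5)))) - 6)*s(-10) = ((6 + 3)*(3*(3*(4 + (-4 - 5)))) - 6)*(2*(-10)²) = (9*(3*(3*(4 - 9))) - 6)*(2*100) = (9*(3*(3*(-5))) - 6)*200 = (9*(3*(-15)) - 6)*200 = (9*(-45) - 6)*200 = (-405 - 6)*200 = -411*200 = -82200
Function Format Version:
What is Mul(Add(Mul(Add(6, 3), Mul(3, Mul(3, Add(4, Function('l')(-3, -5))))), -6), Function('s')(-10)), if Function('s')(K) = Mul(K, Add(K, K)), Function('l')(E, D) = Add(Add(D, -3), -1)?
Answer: -82200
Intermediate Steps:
Function('l')(E, D) = Add(-4, D) (Function('l')(E, D) = Add(Add(-3, D), -1) = Add(-4, D))
Function('s')(K) = Mul(2, Pow(K, 2)) (Function('s')(K) = Mul(K, Mul(2, K)) = Mul(2, Pow(K, 2)))
Mul(Add(Mul(Add(6, 3), Mul(3, Mul(3, Add(4, Function('l')(-3, -5))))), -6), Function('s')(-10)) = Mul(Add(Mul(Add(6, 3), Mul(3, Mul(3, Add(4, Add(-4, -5))))), -6), Mul(2, Pow(-10, 2))) = Mul(Add(Mul(9, Mul(3, Mul(3, Add(4, -9)))), -6), Mul(2, 100)) = Mul(Add(Mul(9, Mul(3, Mul(3, -5))), -6), 200) = Mul(Add(Mul(9, Mul(3, -15)), -6), 200) = Mul(Add(Mul(9, -45), -6), 200) = Mul(Add(-405, -6), 200) = Mul(-411, 200) = -82200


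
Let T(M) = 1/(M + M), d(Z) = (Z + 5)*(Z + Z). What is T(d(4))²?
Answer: 1/20736 ≈ 4.8225e-5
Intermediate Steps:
d(Z) = 2*Z*(5 + Z) (d(Z) = (5 + Z)*(2*Z) = 2*Z*(5 + Z))
T(M) = 1/(2*M)
T(d(4))² = (1/(2*((2*4*(5 + 4)))))² = (1/(2*((2*4*9))))² = ((½)/72)² = ((½)*(1/72))² = (1/144)² = 1/20736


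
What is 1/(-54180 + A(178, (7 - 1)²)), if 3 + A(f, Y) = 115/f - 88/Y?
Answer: -1602/86804047 ≈ -1.8455e-5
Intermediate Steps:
A(f, Y) = -3 - 88/Y + 115/f (A(f, Y) = -3 + (115/f - 88/Y) = -3 + (-88/Y + 115/f) = -3 - 88/Y + 115/f)
1/(-54180 + A(178, (7 - 1)²)) = 1/(-54180 + (-3 - 88/(7 - 1)² + 115/178)) = 1/(-54180 + (-3 - 88/(6²) + 115*(1/178))) = 1/(-54180 + (-3 - 88/36 + 115/178)) = 1/(-54180 + (-3 - 88*1/36 + 115/178)) = 1/(-54180 + (-3 - 22/9 + 115/178)) = 1/(-54180 - 7687/1602) = 1/(-86804047/1602) = -1602/86804047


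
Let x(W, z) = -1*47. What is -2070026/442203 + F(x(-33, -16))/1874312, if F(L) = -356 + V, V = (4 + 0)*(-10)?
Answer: -88182947375/18836963394 ≈ -4.6814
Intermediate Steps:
V = -40 (V = 4*(-10) = -40)
x(W, z) = -47
F(L) = -396 (F(L) = -356 - 40 = -396)
-2070026/442203 + F(x(-33, -16))/1874312 = -2070026/442203 - 396/1874312 = -2070026*1/442203 - 396*1/1874312 = -2070026/442203 - 9/42598 = -88182947375/18836963394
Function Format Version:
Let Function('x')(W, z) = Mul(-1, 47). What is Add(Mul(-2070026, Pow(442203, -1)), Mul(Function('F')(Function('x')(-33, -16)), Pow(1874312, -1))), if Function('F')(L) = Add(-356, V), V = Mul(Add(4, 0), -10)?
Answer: Rational(-88182947375, 18836963394) ≈ -4.6814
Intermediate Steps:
V = -40 (V = Mul(4, -10) = -40)
Function('x')(W, z) = -47
Function('F')(L) = -396 (Function('F')(L) = Add(-356, -40) = -396)
Add(Mul(-2070026, Pow(442203, -1)), Mul(Function('F')(Function('x')(-33, -16)), Pow(1874312, -1))) = Add(Mul(-2070026, Pow(442203, -1)), Mul(-396, Pow(1874312, -1))) = Add(Mul(-2070026, Rational(1, 442203)), Mul(-396, Rational(1, 1874312))) = Add(Rational(-2070026, 442203), Rational(-9, 42598)) = Rational(-88182947375, 18836963394)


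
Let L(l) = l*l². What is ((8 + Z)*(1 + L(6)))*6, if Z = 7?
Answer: 19530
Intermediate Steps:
L(l) = l³
((8 + Z)*(1 + L(6)))*6 = ((8 + 7)*(1 + 6³))*6 = (15*(1 + 216))*6 = (15*217)*6 = 3255*6 = 19530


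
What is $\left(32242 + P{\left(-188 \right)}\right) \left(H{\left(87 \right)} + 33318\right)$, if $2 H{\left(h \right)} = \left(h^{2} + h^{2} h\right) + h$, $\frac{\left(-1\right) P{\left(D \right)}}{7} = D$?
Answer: $12295567305$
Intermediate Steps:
$P{\left(D \right)} = - 7 D$
$H{\left(h \right)} = \frac{h}{2} + \frac{h^{2}}{2} + \frac{h^{3}}{2}$ ($H{\left(h \right)} = \frac{\left(h^{2} + h^{2} h\right) + h}{2} = \frac{\left(h^{2} + h^{3}\right) + h}{2} = \frac{h + h^{2} + h^{3}}{2} = \frac{h}{2} + \frac{h^{2}}{2} + \frac{h^{3}}{2}$)
$\left(32242 + P{\left(-188 \right)}\right) \left(H{\left(87 \right)} + 33318\right) = \left(32242 - -1316\right) \left(\frac{1}{2} \cdot 87 \left(1 + 87 + 87^{2}\right) + 33318\right) = \left(32242 + 1316\right) \left(\frac{1}{2} \cdot 87 \left(1 + 87 + 7569\right) + 33318\right) = 33558 \left(\frac{1}{2} \cdot 87 \cdot 7657 + 33318\right) = 33558 \left(\frac{666159}{2} + 33318\right) = 33558 \cdot \frac{732795}{2} = 12295567305$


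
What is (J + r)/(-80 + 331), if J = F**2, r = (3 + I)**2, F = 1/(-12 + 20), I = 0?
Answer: 577/16064 ≈ 0.035919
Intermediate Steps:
F = 1/8 ≈ 0.12500
r = 9 (r = (3 + 0)**2 = 3**2 = 9)
J = 1/64 (J = (1/8)**2 = 1/64 ≈ 0.015625)
(J + r)/(-80 + 331) = (1/64 + 9)/(-80 + 331) = (577/64)/251 = (577/64)*(1/251) = 577/16064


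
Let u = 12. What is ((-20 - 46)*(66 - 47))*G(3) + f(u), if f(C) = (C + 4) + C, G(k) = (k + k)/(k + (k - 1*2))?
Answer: -1853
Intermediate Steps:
G(k) = 2*k/(-2 + 2*k) (G(k) = (2*k)/(k + (k - 2)) = (2*k)/(k + (-2 + k)) = (2*k)/(-2 + 2*k) = 2*k/(-2 + 2*k))
f(C) = 4 + 2*C (f(C) = (4 + C) + C = 4 + 2*C)
((-20 - 46)*(66 - 47))*G(3) + f(u) = ((-20 - 46)*(66 - 47))*(3/(-1 + 3)) + (4 + 2*12) = (-66*19)*(3/2) + (4 + 24) = -3762/2 + 28 = -1254*3/2 + 28 = -1881 + 28 = -1853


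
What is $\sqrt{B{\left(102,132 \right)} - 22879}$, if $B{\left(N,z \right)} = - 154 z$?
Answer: $i \sqrt{43207} \approx 207.86 i$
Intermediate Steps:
$\sqrt{B{\left(102,132 \right)} - 22879} = \sqrt{\left(-154\right) 132 - 22879} = \sqrt{-20328 - 22879} = \sqrt{-43207} = i \sqrt{43207}$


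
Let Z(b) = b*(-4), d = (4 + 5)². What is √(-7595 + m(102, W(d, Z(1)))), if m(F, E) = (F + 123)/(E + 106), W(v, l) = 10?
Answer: I*√25543055/58 ≈ 87.138*I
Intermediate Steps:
d = 81 (d = 9² = 81)
Z(b) = -4*b
m(F, E) = (123 + F)/(106 + E)
√(-7595 + m(102, W(d, Z(1)))) = √(-7595 + (123 + 102)/(106 + 10)) = √(-7595 + 225/116) = √(-880795/116) = I*√25543055/58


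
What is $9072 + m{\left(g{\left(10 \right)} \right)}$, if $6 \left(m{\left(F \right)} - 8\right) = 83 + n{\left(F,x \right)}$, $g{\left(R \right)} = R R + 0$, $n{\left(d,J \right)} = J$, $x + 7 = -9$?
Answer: $\frac{54547}{6} \approx 9091.2$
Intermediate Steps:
$x = -16$ ($x = -7 - 9 = -16$)
$g{\left(R \right)} = R^{2}$ ($g{\left(R \right)} = R^{2} + 0 = R^{2}$)
$m{\left(F \right)} = \frac{115}{6}$ ($m{\left(F \right)} = 8 + \frac{83 - 16}{6} = 8 + \frac{1}{6} \cdot 67 = 8 + \frac{67}{6} = \frac{115}{6}$)
$9072 + m{\left(g{\left(10 \right)} \right)} = 9072 + \frac{115}{6} = \frac{54547}{6}$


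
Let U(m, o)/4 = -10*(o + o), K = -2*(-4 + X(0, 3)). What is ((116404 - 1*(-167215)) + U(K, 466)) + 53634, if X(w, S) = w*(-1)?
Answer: 299973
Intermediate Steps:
X(w, S) = -w
K = 8 (K = -2*(-4 - 1*0) = -2*(-4 + 0) = -2*(-4) = 8)
U(m, o) = -80*o (U(m, o) = 4*(-10*(o + o)) = 4*(-20*o) = -80*o)
((116404 - 1*(-167215)) + U(K, 466)) + 53634 = ((116404 - 1*(-167215)) - 80*466) + 53634 = ((116404 + 167215) - 37280) + 53634 = (283619 - 37280) + 53634 = 246339 + 53634 = 299973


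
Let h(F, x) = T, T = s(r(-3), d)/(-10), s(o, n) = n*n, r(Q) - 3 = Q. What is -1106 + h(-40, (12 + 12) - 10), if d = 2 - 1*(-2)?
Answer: -5538/5 ≈ -1107.6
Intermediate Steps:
r(Q) = 3 + Q
d = 4 (d = 2 + 2 = 4)
s(o, n) = n²
T = -8/5 (T = 4²/(-10) = 16*(-⅒) = -8/5 ≈ -1.6000)
h(F, x) = -8/5
-1106 + h(-40, (12 + 12) - 10) = -1106 - 8/5 = -5538/5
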